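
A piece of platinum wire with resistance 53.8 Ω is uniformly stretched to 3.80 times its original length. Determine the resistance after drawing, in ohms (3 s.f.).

Volume constant ⇒ A' = A/k with k = 3.8. R' = ρ(kL)/(A/k) = k²R.
R' = 14.44 × 53.8 = 777 Ω

777 Ω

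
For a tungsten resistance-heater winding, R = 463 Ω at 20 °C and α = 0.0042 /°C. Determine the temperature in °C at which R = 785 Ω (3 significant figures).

186 °C

R = R₀(1 + α(T − T₀)) ⇒ T = T₀ + (R/R₀ − 1)/α
T = 20 + (785/463 − 1)/0.0042 = 20 + (0.6955)/0.0042 = 186 °C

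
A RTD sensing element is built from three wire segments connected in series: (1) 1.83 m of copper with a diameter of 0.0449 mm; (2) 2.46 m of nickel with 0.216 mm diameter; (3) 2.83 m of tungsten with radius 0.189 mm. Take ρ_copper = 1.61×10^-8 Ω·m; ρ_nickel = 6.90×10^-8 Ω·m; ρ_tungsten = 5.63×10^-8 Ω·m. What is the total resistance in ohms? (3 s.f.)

Seg 1: A = π(d/2)² = π(2.2450e-05 m)² = 1.583e-09 m²
R_1 = (1.61×10^-8)(1.83)/(1.583e-09) = 18.61 Ω
Seg 2: A = π(d/2)² = π(1.0800e-04 m)² = 3.664e-08 m²
R_2 = (6.90×10^-8)(2.46)/(3.664e-08) = 4.632 Ω
Seg 3: A = πr² = π(1.8900e-04 m)² = 1.122e-07 m²
R_3 = (5.63×10^-8)(2.83)/(1.122e-07) = 1.42 Ω
R_total = R_1 + R_2 + R_3 = 24.7 Ω

24.7 Ω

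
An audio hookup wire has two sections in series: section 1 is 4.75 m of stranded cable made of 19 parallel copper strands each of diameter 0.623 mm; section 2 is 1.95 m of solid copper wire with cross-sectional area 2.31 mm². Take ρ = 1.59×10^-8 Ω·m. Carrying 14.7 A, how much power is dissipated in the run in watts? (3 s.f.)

Section 1: A_strand = π(3.1150e-04)² = 3.048e-07 m²; R₁ = ρL/(N·A_s) = (1.59×10^-8)(4.75)/(19×3.048e-07) = 0.01304 Ω
Section 2: A = 2.31 mm² = 2.310e-06 m²
R₂ = (1.59×10^-8)(1.95)/(2.310e-06) = 0.01342 Ω
R = R₁ + R₂ = 0.02646 Ω
P = I²R = (14.7)² × 0.02646 = 5.72 W

5.72 W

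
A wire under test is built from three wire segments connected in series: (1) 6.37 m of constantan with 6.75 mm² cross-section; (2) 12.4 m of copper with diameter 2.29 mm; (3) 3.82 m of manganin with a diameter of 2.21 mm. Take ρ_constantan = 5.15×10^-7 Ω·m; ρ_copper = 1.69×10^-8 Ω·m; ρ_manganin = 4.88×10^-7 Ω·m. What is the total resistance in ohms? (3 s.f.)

Seg 1: A = 6.75 mm² = 6.750e-06 m²
R_1 = (5.15×10^-7)(6.37)/(6.750e-06) = 0.486 Ω
Seg 2: A = π(d/2)² = π(1.1450e-03 m)² = 4.119e-06 m²
R_2 = (1.69×10^-8)(12.4)/(4.119e-06) = 0.05088 Ω
Seg 3: A = π(d/2)² = π(1.1050e-03 m)² = 3.836e-06 m²
R_3 = (4.88×10^-7)(3.82)/(3.836e-06) = 0.486 Ω
R_total = R_1 + R_2 + R_3 = 1.02 Ω

1.02 Ω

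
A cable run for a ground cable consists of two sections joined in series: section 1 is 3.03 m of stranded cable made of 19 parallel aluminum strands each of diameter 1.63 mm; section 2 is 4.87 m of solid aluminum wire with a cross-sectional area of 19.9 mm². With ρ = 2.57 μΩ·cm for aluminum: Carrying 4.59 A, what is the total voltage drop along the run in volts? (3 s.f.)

0.0379 V

ρ = 2.57 μΩ·cm = 2.57×10^-8 Ω·m
Section 1: A_strand = π(8.1500e-04)² = 2.087e-06 m²; R₁ = ρL/(N·A_s) = (2.57×10^-8)(3.03)/(19×2.087e-06) = 0.001964 Ω
Section 2: A = 19.9 mm² = 1.990e-05 m²
R₂ = (2.57×10^-8)(4.87)/(1.990e-05) = 0.006289 Ω
R = R₁ + R₂ = 0.008253 Ω
V = IR = 4.59 × 0.008253 = 0.0379 V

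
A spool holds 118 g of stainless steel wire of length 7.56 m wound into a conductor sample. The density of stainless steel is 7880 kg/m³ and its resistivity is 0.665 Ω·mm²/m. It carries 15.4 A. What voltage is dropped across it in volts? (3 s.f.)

ρ = 0.665 Ω·mm²/m = 6.65×10^-7 Ω·m
A = m/(density·L) = 0.118/(7880×7.56) = 1.9808e-06 m²
R = ρL/A = (6.65×10^-7)(7.56)/(1.9808e-06) = 2.538 Ω
V = IR = 15.4 × 2.538 = 39.1 V

39.1 V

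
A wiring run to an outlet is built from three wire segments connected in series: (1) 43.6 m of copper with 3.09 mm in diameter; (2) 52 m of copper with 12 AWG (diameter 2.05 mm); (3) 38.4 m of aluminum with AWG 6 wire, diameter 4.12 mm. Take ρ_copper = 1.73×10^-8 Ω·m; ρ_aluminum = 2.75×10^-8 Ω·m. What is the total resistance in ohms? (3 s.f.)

0.452 Ω

Seg 1: A = π(d/2)² = π(1.5450e-03 m)² = 7.499e-06 m²
R_1 = (1.73×10^-8)(43.6)/(7.499e-06) = 0.1006 Ω
Seg 2: A = π(2.05/2 mm)² = π(1.0250e-03 m)² = 3.301e-06 m²
R_2 = (1.73×10^-8)(52)/(3.301e-06) = 0.2726 Ω
Seg 3: A = π(4.12/2 mm)² = π(2.0600e-03 m)² = 1.333e-05 m²
R_3 = (2.75×10^-8)(38.4)/(1.333e-05) = 0.07921 Ω
R_total = R_1 + R_2 + R_3 = 0.452 Ω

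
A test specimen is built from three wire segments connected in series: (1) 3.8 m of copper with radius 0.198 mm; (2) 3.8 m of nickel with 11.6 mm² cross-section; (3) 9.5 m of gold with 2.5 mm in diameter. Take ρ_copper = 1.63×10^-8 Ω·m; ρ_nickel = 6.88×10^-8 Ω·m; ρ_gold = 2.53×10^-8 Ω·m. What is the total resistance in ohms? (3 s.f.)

Seg 1: A = πr² = π(1.9800e-04 m)² = 1.232e-07 m²
R_1 = (1.63×10^-8)(3.8)/(1.232e-07) = 0.5029 Ω
Seg 2: A = 11.6 mm² = 1.160e-05 m²
R_2 = (6.88×10^-8)(3.8)/(1.160e-05) = 0.02254 Ω
Seg 3: A = π(d/2)² = π(1.2500e-03 m)² = 4.909e-06 m²
R_3 = (2.53×10^-8)(9.5)/(4.909e-06) = 0.04896 Ω
R_total = R_1 + R_2 + R_3 = 0.574 Ω

0.574 Ω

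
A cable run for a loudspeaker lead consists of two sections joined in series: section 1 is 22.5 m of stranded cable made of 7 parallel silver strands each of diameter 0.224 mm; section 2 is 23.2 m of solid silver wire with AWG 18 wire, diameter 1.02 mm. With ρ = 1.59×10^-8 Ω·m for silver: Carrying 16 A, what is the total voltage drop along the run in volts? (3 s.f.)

Section 1: A_strand = π(1.1200e-04)² = 3.941e-08 m²; R₁ = ρL/(N·A_s) = (1.59×10^-8)(22.5)/(7×3.941e-08) = 1.297 Ω
Section 2: A = π(1.02/2 mm)² = π(5.1000e-04 m)² = 8.171e-07 m²
R₂ = (1.59×10^-8)(23.2)/(8.171e-07) = 0.4514 Ω
R = R₁ + R₂ = 1.748 Ω
V = IR = 16 × 1.748 = 28.0 V

28.0 V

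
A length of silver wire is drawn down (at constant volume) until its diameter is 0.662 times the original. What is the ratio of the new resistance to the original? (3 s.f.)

Volume constant ⇒ L' = L/r² with r = 0.662. R' = ρL'/A' = ρ(L/r²)/(πr²d₀²/4) = R/r⁴.
Factor = 5.21

5.21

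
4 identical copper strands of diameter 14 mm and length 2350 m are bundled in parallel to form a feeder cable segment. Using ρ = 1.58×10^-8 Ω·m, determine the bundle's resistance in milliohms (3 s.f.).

60.3 mΩ

A_strand = π(7.0000e-03 m)² = 1.539e-04 m²
R_strand = ρL/A = (1.58×10^-8)(2350)/(1.539e-04) = 0.2412 Ω
R_total = R_strand/N = 0.2412/4 = 60.3 mΩ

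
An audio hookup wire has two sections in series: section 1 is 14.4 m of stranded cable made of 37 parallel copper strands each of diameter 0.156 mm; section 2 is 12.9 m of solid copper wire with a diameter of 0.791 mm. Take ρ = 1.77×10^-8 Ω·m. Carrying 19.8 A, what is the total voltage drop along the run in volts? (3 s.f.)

Section 1: A_strand = π(7.8000e-05)² = 1.911e-08 m²; R₁ = ρL/(N·A_s) = (1.77×10^-8)(14.4)/(37×1.911e-08) = 0.3604 Ω
Section 2: A = π(d/2)² = π(3.9550e-04 m)² = 4.914e-07 m²
R₂ = (1.77×10^-8)(12.9)/(4.914e-07) = 0.4646 Ω
R = R₁ + R₂ = 0.8251 Ω
V = IR = 19.8 × 0.8251 = 16.3 V

16.3 V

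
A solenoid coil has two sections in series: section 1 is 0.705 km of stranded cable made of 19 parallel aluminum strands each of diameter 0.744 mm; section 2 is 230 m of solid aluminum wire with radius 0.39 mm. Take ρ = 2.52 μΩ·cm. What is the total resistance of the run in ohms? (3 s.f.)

ρ = 2.52 μΩ·cm = 2.52×10^-8 Ω·m
Section 1: A_strand = π(3.7200e-04)² = 4.347e-07 m²; R₁ = ρL/(N·A_s) = (2.52×10^-8)(705)/(19×4.347e-07) = 2.151 Ω
Section 2: A = πr² = π(3.9000e-04 m)² = 4.778e-07 m²
R₂ = (2.52×10^-8)(230)/(4.778e-07) = 12.13 Ω
R = R₁ + R₂ = 14.3 Ω

14.3 Ω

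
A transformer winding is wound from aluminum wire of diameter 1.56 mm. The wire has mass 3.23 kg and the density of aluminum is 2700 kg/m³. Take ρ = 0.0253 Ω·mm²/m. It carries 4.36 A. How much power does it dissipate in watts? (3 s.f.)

157 W

ρ = 0.0253 Ω·mm²/m = 2.53×10^-8 Ω·m
A = π(d/2)² = π(7.8000e-04 m)² = 1.9113e-06 m²
L = m/(density·A) = 3.23/(2700×1.9113e-06) = 625.9 m
R = ρL/A = (2.53×10^-8)(625.9)/(1.9113e-06) = 8.285 Ω
P = I²R = (4.36)² × 8.285 = 157 W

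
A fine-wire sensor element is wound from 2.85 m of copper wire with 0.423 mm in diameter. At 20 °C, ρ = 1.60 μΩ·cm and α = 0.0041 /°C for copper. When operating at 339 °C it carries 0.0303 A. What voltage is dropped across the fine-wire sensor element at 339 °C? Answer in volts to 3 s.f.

ρ = 1.60 μΩ·cm = 1.60×10^-8 Ω·m
A = π(d/2)² = π(2.1150e-04 m)² = 1.405e-07 m²
R₍20₎ = ρL/A = (1.60×10^-8)(2.85)/(1.405e-07) = 0.3245 Ω
R₍339₎ = R₍20₎(1 + αΔT) = 0.3245 × (1 + 0.0041×319) = 0.7489 Ω
V = IR = 0.0303 × 0.7489 = 0.0227 V

0.0227 V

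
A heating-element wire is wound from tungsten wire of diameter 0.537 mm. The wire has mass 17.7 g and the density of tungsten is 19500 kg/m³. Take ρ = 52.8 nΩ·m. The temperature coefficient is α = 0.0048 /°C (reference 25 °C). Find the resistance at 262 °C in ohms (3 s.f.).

ρ = 52.8 nΩ·m = 5.28×10^-8 Ω·m
A = π(d/2)² = π(2.6850e-04 m)² = 2.2648e-07 m²
L = m/(density·A) = 0.0177/(19500×2.2648e-07) = 4.008 m
R = ρL/A = (5.28×10^-8)(4.008)/(2.2648e-07) = 0.9343 Ω
R(262 °C) = 0.9343 × (1 + 0.0048×237) = 2.00 Ω

2.00 Ω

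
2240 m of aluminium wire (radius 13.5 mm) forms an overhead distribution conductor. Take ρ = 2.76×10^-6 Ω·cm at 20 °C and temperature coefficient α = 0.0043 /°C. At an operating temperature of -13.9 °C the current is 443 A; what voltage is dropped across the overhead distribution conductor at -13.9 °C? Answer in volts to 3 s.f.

40.9 V

ρ = 2.76×10^-6 Ω·cm = 2.76×10^-8 Ω·m
A = πr² = π(1.3500e-02 m)² = 5.726e-04 m²
R₍20₎ = ρL/A = (2.76×10^-8)(2240)/(5.726e-04) = 0.108 Ω
R₍-13.9₎ = R₍20₎(1 + αΔT) = 0.108 × (1 + 0.0043×-33.9) = 0.09224 Ω
V = IR = 443 × 0.09224 = 40.9 V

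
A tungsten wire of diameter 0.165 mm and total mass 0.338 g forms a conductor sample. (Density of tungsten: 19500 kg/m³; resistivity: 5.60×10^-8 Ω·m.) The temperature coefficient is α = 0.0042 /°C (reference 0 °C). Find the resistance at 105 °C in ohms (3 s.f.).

A = π(d/2)² = π(8.2500e-05 m)² = 2.1382e-08 m²
L = m/(density·A) = 3.380×10^-4/(19500×2.1382e-08) = 0.8106 m
R = ρL/A = (5.60×10^-8)(0.8106)/(2.1382e-08) = 2.123 Ω
R(105 °C) = 2.123 × (1 + 0.0042×105) = 3.06 Ω

3.06 Ω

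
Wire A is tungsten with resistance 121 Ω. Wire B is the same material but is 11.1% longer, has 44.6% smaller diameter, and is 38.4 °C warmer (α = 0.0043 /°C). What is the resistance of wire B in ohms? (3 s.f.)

R ∝ ρL/d² with ρ ∝ (1+αΔT), so R_B/R_A = (1 + 11.1/100) × (1 − 44.6/100)⁻² × (1 + 0.0043×38.4)
= 1.111 × 3.258 × 1.165 = 4.218
R_B = 4.218 × 121 = 510 Ω

510 Ω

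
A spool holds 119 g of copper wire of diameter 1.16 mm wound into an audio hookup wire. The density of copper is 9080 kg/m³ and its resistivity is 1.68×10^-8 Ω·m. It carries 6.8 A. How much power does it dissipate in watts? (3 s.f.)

9.12 W

A = π(d/2)² = π(5.8000e-04 m)² = 1.0568e-06 m²
L = m/(density·A) = 0.119/(9080×1.0568e-06) = 12.4 m
R = ρL/A = (1.68×10^-8)(12.4)/(1.0568e-06) = 0.1971 Ω
P = I²R = (6.8)² × 0.1971 = 9.12 W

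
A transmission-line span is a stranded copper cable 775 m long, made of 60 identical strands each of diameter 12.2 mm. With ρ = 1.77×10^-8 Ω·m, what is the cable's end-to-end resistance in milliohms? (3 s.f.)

A_strand = π(6.1000e-03 m)² = 1.169e-04 m²
R_strand = ρL/A = (1.77×10^-8)(775)/(1.169e-04) = 0.1173 Ω
R_total = R_strand/N = 0.1173/60 = 1.96 mΩ

1.96 mΩ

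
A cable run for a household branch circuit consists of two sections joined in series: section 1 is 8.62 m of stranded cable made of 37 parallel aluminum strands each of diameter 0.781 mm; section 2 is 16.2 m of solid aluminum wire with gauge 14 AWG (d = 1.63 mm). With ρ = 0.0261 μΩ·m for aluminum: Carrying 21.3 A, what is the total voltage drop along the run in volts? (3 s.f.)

4.59 V

ρ = 0.0261 μΩ·m = 2.61×10^-8 Ω·m
Section 1: A_strand = π(3.9050e-04)² = 4.791e-07 m²; R₁ = ρL/(N·A_s) = (2.61×10^-8)(8.62)/(37×4.791e-07) = 0.01269 Ω
Section 2: A = π(1.63/2 mm)² = π(8.1500e-04 m)² = 2.087e-06 m²
R₂ = (2.61×10^-8)(16.2)/(2.087e-06) = 0.2026 Ω
R = R₁ + R₂ = 0.2153 Ω
V = IR = 21.3 × 0.2153 = 4.59 V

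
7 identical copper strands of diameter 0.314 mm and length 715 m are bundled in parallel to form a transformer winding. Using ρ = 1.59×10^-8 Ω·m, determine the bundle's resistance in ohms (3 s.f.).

21.0 Ω

A_strand = π(1.5700e-04 m)² = 7.744e-08 m²
R_strand = ρL/A = (1.59×10^-8)(715)/(7.744e-08) = 146.8 Ω
R_total = R_strand/N = 146.8/7 = 21.0 Ω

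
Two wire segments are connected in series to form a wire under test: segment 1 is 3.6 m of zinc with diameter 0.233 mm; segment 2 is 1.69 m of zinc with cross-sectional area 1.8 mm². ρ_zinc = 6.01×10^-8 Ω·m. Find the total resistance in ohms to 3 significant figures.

Segment 1: A = π(d/2)² = π(1.1650e-04 m)² = 4.264e-08 m²
R₁ = ρL/A = (6.01×10^-8)(3.6)/(4.264e-08) = 5.074 Ω
Segment 2: A = 1.8 mm² = 1.800e-06 m²
R₂ = (6.01×10^-8)(1.69)/(1.800e-06) = 0.05643 Ω
R = R₁ + R₂ = 5.13 Ω

5.13 Ω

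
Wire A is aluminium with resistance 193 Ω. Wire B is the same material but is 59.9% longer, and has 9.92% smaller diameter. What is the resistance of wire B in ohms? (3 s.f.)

380 Ω

R ∝ L/d², so R_B/R_A = (1 + 59.9/100) × (1 − 9.92/100)⁻²
= 1.599 × 1.232 = 1.971
R_B = 1.971 × 193 = 380 Ω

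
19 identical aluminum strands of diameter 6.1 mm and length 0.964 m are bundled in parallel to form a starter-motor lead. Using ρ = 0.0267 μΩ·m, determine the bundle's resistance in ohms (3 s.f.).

4.64×10^-5 Ω

ρ = 0.0267 μΩ·m = 2.67×10^-8 Ω·m
A_strand = π(3.0500e-03 m)² = 2.922e-05 m²
R_strand = ρL/A = (2.67×10^-8)(0.964)/(2.922e-05) = 8.807×10^-4 Ω
R_total = R_strand/N = 8.807×10^-4/19 = 4.64×10^-5 Ω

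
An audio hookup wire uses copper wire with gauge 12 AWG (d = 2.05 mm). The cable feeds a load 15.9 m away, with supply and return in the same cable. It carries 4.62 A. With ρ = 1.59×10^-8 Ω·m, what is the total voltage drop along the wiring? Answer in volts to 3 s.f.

0.708 V

A = π(2.05/2 mm)² = π(1.0250e-03 m)² = 3.301e-06 m²
Total conductor length (both ways) L = 2 × 15.9 = 31.8 m
R = ρL/A = (1.59×10^-8)(31.8)/(3.301e-06) = 0.1532 Ω
V = IR = 4.62 × 0.1532 = 0.708 V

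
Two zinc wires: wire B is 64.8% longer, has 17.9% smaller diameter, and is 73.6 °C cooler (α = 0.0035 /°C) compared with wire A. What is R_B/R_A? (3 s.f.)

1.82

R ∝ ρL/d² with ρ ∝ (1+αΔT), so R_B/R_A = (1 + 64.8/100) × (1 − 17.9/100)⁻² × (1 − 0.0035×73.6)
= 1.648 × 1.484 × 0.7424 = 1.82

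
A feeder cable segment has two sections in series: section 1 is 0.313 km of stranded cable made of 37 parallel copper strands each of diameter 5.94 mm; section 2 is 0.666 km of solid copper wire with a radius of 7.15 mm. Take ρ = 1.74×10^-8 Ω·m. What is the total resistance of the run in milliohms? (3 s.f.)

77.5 mΩ

Section 1: A_strand = π(2.9700e-03)² = 2.771e-05 m²; R₁ = ρL/(N·A_s) = (1.74×10^-8)(313)/(37×2.771e-05) = 0.005312 Ω
Section 2: A = πr² = π(7.1500e-03 m)² = 1.606e-04 m²
R₂ = (1.74×10^-8)(666)/(1.606e-04) = 0.07215 Ω
R = R₁ + R₂ = 77.5 mΩ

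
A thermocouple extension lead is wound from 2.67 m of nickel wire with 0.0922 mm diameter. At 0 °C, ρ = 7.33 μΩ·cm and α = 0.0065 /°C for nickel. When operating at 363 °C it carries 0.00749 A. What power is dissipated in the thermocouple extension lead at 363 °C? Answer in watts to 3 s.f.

0.00552 W

ρ = 7.33 μΩ·cm = 7.33×10^-8 Ω·m
A = π(d/2)² = π(4.6100e-05 m)² = 6.677e-09 m²
R₍0₎ = ρL/A = (7.33×10^-8)(2.67)/(6.677e-09) = 29.31 Ω
R₍363₎ = R₍0₎(1 + αΔT) = 29.31 × (1 + 0.0065×363) = 98.48 Ω
P = I²R = (0.00749)² × 98.48 = 0.00552 W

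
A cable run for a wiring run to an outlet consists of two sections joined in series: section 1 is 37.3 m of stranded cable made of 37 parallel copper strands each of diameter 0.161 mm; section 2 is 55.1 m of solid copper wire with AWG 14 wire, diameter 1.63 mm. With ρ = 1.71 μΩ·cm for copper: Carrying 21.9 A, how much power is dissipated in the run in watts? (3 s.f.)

623 W

ρ = 1.71 μΩ·cm = 1.71×10^-8 Ω·m
Section 1: A_strand = π(8.0500e-05)² = 2.036e-08 m²; R₁ = ρL/(N·A_s) = (1.71×10^-8)(37.3)/(37×2.036e-08) = 0.8468 Ω
Section 2: A = π(1.63/2 mm)² = π(8.1500e-04 m)² = 2.087e-06 m²
R₂ = (1.71×10^-8)(55.1)/(2.087e-06) = 0.4515 Ω
R = R₁ + R₂ = 1.298 Ω
P = I²R = (21.9)² × 1.298 = 623 W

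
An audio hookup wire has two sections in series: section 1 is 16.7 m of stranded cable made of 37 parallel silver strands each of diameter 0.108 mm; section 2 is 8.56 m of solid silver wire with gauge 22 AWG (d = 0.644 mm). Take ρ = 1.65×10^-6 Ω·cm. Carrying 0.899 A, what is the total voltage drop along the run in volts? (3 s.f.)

1.12 V

ρ = 1.65×10^-6 Ω·cm = 1.65×10^-8 Ω·m
Section 1: A_strand = π(5.4000e-05)² = 9.161e-09 m²; R₁ = ρL/(N·A_s) = (1.65×10^-8)(16.7)/(37×9.161e-09) = 0.8129 Ω
Section 2: A = π(0.644/2 mm)² = π(3.2200e-04 m)² = 3.257e-07 m²
R₂ = (1.65×10^-8)(8.56)/(3.257e-07) = 0.4336 Ω
R = R₁ + R₂ = 1.247 Ω
V = IR = 0.899 × 1.247 = 1.12 V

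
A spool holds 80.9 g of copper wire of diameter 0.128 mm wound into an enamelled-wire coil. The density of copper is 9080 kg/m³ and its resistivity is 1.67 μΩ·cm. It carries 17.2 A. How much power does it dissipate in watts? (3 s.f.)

2.66×10^5 W

ρ = 1.67 μΩ·cm = 1.67×10^-8 Ω·m
A = π(d/2)² = π(6.4000e-05 m)² = 1.2868e-08 m²
L = m/(density·A) = 0.0809/(9080×1.2868e-08) = 692.4 m
R = ρL/A = (1.67×10^-8)(692.4)/(1.2868e-08) = 898.6 Ω
P = I²R = (17.2)² × 898.6 = 2.66×10^5 W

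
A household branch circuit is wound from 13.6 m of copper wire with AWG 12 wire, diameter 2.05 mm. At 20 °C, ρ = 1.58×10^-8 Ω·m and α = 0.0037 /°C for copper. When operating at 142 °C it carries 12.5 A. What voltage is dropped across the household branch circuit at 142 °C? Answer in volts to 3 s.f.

A = π(2.05/2 mm)² = π(1.0250e-03 m)² = 3.301e-06 m²
R₍20₎ = ρL/A = (1.58×10^-8)(13.6)/(3.301e-06) = 0.0651 Ω
R₍142₎ = R₍20₎(1 + αΔT) = 0.0651 × (1 + 0.0037×122) = 0.09449 Ω
V = IR = 12.5 × 0.09449 = 1.18 V

1.18 V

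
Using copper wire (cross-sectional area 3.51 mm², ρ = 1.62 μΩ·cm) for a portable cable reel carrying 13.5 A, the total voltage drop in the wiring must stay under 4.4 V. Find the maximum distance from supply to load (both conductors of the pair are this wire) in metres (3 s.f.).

35.3 m

ρ = 1.62 μΩ·cm = 1.62×10^-8 Ω·m
A = 3.51 mm² = 3.510e-06 m²
L_max = V_max·A/(2·ρI) = (4.4)(3.510e-06)/(2×1.62×10^-8×13.5) = 35.3 m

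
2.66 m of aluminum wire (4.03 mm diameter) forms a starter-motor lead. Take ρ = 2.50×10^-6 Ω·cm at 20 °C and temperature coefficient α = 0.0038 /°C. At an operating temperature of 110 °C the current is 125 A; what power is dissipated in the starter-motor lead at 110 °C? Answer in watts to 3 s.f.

ρ = 2.50×10^-6 Ω·cm = 2.50×10^-8 Ω·m
A = π(d/2)² = π(2.0150e-03 m)² = 1.276e-05 m²
R₍20₎ = ρL/A = (2.50×10^-8)(2.66)/(1.276e-05) = 0.005213 Ω
R₍110₎ = R₍20₎(1 + αΔT) = 0.005213 × (1 + 0.0038×90) = 0.006996 Ω
P = I²R = (125)² × 0.006996 = 109 W

109 W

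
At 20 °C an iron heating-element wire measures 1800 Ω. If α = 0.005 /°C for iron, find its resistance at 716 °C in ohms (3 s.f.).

ΔT = 716 − 20 = 696 °C
R = R₀(1 + αΔT) = 1800 × (1 + 0.005×696) = 1800 × 4.48 = 8060 Ω

8060 Ω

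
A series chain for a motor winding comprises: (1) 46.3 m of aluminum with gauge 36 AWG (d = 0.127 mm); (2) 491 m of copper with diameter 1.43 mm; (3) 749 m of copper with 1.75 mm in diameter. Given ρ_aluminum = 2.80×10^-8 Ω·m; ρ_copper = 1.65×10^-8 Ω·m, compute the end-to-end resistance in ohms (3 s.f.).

Seg 1: A = π(0.127/2 mm)² = π(6.3500e-05 m)² = 1.267e-08 m²
R_1 = (2.80×10^-8)(46.3)/(1.267e-08) = 102.3 Ω
Seg 2: A = π(d/2)² = π(7.1500e-04 m)² = 1.606e-06 m²
R_2 = (1.65×10^-8)(491)/(1.606e-06) = 5.044 Ω
Seg 3: A = π(d/2)² = π(8.7500e-04 m)² = 2.405e-06 m²
R_3 = (1.65×10^-8)(749)/(2.405e-06) = 5.138 Ω
R_total = R_1 + R_2 + R_3 = 113 Ω

113 Ω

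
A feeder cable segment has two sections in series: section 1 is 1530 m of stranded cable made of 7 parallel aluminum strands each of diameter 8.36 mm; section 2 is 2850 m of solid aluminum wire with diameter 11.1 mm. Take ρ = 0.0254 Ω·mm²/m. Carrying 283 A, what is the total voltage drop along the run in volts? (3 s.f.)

ρ = 0.0254 Ω·mm²/m = 2.54×10^-8 Ω·m
Section 1: A_strand = π(4.1800e-03)² = 5.489e-05 m²; R₁ = ρL/(N·A_s) = (2.54×10^-8)(1530)/(7×5.489e-05) = 0.1011 Ω
Section 2: A = π(d/2)² = π(5.5500e-03 m)² = 9.677e-05 m²
R₂ = (2.54×10^-8)(2850)/(9.677e-05) = 0.7481 Ω
R = R₁ + R₂ = 0.8492 Ω
V = IR = 283 × 0.8492 = 240 V

240 V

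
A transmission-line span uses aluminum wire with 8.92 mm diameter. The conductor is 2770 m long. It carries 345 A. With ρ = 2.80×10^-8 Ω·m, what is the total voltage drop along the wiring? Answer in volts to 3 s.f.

A = π(d/2)² = π(4.4600e-03 m)² = 6.249e-05 m²
R = ρL/A = (2.80×10^-8)(2770)/(6.249e-05) = 1.241 Ω
V = IR = 345 × 1.241 = 428 V

428 V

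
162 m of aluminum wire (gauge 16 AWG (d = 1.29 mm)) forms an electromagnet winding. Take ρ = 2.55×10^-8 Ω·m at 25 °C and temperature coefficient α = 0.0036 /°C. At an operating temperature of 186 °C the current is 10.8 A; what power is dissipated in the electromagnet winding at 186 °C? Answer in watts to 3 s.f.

A = π(1.29/2 mm)² = π(6.4500e-04 m)² = 1.307e-06 m²
R₍25₎ = ρL/A = (2.55×10^-8)(162)/(1.307e-06) = 3.161 Ω
R₍186₎ = R₍25₎(1 + αΔT) = 3.161 × (1 + 0.0036×161) = 4.993 Ω
P = I²R = (10.8)² × 4.993 = 582 W

582 W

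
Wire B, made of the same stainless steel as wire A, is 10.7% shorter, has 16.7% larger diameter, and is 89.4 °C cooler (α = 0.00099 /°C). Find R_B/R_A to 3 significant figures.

0.598

R ∝ ρL/d² with ρ ∝ (1+αΔT), so R_B/R_A = (1 − 10.7/100) × (1 + 16.7/100)⁻² × (1 − 0.00099×89.4)
= 0.893 × 0.7343 × 0.9115 = 0.598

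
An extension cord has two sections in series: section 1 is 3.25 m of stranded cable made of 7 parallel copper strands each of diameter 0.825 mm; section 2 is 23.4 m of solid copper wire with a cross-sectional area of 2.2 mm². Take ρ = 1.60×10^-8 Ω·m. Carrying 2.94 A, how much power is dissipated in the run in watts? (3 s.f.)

1.59 W

Section 1: A_strand = π(4.1250e-04)² = 5.346e-07 m²; R₁ = ρL/(N·A_s) = (1.60×10^-8)(3.25)/(7×5.346e-07) = 0.0139 Ω
Section 2: A = 2.2 mm² = 2.200e-06 m²
R₂ = (1.60×10^-8)(23.4)/(2.200e-06) = 0.1702 Ω
R = R₁ + R₂ = 0.1841 Ω
P = I²R = (2.94)² × 0.1841 = 1.59 W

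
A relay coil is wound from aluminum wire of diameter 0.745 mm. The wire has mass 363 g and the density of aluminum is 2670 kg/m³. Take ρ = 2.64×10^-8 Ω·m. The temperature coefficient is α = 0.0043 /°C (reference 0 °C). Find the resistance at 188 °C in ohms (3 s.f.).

A = π(d/2)² = π(3.7250e-04 m)² = 4.3592e-07 m²
L = m/(density·A) = 0.363/(2670×4.3592e-07) = 311.9 m
R = ρL/A = (2.64×10^-8)(311.9)/(4.3592e-07) = 18.89 Ω
R(188 °C) = 18.89 × (1 + 0.0043×188) = 34.2 Ω

34.2 Ω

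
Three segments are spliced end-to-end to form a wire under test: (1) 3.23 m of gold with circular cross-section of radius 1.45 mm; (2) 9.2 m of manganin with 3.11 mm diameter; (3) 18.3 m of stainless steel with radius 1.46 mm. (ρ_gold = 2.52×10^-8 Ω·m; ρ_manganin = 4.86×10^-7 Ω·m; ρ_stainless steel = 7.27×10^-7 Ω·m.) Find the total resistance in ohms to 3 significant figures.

2.59 Ω

Seg 1: A = πr² = π(1.4500e-03 m)² = 6.605e-06 m²
R_1 = (2.52×10^-8)(3.23)/(6.605e-06) = 0.01232 Ω
Seg 2: A = π(d/2)² = π(1.5550e-03 m)² = 7.596e-06 m²
R_2 = (4.86×10^-7)(9.2)/(7.596e-06) = 0.5886 Ω
Seg 3: A = πr² = π(1.4600e-03 m)² = 6.697e-06 m²
R_3 = (7.27×10^-7)(18.3)/(6.697e-06) = 1.987 Ω
R_total = R_1 + R_2 + R_3 = 2.59 Ω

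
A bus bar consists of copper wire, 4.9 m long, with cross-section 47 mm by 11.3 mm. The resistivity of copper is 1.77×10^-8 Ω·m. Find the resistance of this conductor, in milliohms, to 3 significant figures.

0.163 mΩ

A = 47 × 11.3 mm² = 531 mm² = 5.311e-04 m²
R = ρL/A = (1.77×10^-8)(4.9 m)/(5.311e-04 m²) = 0.163 mΩ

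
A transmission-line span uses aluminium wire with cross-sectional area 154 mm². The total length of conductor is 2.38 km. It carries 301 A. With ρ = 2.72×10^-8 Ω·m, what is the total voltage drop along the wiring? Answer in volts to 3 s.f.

127 V

A = 154 mm² = 1.540e-04 m²
R = ρL/A = (2.72×10^-8)(2380)/(1.540e-04) = 0.4204 Ω
V = IR = 301 × 0.4204 = 127 V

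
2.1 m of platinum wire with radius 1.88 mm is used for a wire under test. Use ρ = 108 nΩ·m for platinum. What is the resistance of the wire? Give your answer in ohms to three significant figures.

ρ = 108 nΩ·m = 1.08×10^-7 Ω·m
A = πr² = π(1.8800e-03 m)² = 1.110e-05 m²
R = ρL/A = (1.08×10^-7)(2.1 m)/(1.110e-05 m²) = 0.0204 Ω

0.0204 Ω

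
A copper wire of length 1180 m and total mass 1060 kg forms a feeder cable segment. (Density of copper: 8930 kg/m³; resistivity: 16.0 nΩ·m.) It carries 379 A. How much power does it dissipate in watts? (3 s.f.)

27000 W

ρ = 16.0 nΩ·m = 1.60×10^-8 Ω·m
A = m/(density·L) = 1060/(8930×1180) = 1.0059e-04 m²
R = ρL/A = (1.60×10^-8)(1180)/(1.0059e-04) = 0.1877 Ω
P = I²R = (379)² × 0.1877 = 27000 W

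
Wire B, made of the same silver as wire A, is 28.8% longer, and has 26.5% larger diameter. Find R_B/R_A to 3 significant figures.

R ∝ L/d², so R_B/R_A = (1 + 28.8/100) × (1 + 26.5/100)⁻²
= 1.288 × 0.6249 = 0.805

0.805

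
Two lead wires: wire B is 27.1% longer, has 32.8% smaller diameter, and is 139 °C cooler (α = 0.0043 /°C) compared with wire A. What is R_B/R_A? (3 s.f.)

1.13

R ∝ ρL/d² with ρ ∝ (1+αΔT), so R_B/R_A = (1 + 27.1/100) × (1 − 32.8/100)⁻² × (1 − 0.0043×139)
= 1.271 × 2.214 × 0.4023 = 1.13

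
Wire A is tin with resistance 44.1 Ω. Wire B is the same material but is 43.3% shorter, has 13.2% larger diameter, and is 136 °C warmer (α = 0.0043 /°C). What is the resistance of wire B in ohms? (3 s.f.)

30.9 Ω

R ∝ ρL/d² with ρ ∝ (1+αΔT), so R_B/R_A = (1 − 43.3/100) × (1 + 13.2/100)⁻² × (1 + 0.0043×136)
= 0.567 × 0.7804 × 1.585 = 0.7012
R_B = 0.7012 × 44.1 = 30.9 Ω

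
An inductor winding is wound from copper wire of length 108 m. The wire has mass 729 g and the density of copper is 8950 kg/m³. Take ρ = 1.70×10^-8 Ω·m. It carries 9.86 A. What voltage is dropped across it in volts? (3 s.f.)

24.0 V

A = m/(density·L) = 0.729/(8950×108) = 7.5419e-07 m²
R = ρL/A = (1.70×10^-8)(108)/(7.5419e-07) = 2.434 Ω
V = IR = 9.86 × 2.434 = 24.0 V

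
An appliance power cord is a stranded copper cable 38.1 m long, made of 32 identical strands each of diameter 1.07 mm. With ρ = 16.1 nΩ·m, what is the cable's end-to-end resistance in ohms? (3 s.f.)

0.0213 Ω

ρ = 16.1 nΩ·m = 1.61×10^-8 Ω·m
A_strand = π(5.3500e-04 m)² = 8.992e-07 m²
R_strand = ρL/A = (1.61×10^-8)(38.1)/(8.992e-07) = 0.6822 Ω
R_total = R_strand/N = 0.6822/32 = 0.0213 Ω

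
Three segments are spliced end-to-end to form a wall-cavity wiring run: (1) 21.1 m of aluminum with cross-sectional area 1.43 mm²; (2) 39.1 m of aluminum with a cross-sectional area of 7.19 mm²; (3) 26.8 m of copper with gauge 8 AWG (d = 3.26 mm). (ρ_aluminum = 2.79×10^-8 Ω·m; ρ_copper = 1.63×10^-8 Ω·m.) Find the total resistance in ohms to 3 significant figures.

Seg 1: A = 1.43 mm² = 1.430e-06 m²
R_1 = (2.79×10^-8)(21.1)/(1.430e-06) = 0.4117 Ω
Seg 2: A = 7.19 mm² = 7.190e-06 m²
R_2 = (2.79×10^-8)(39.1)/(7.190e-06) = 0.1517 Ω
Seg 3: A = π(3.26/2 mm)² = π(1.6300e-03 m)² = 8.347e-06 m²
R_3 = (1.63×10^-8)(26.8)/(8.347e-06) = 0.05234 Ω
R_total = R_1 + R_2 + R_3 = 0.616 Ω

0.616 Ω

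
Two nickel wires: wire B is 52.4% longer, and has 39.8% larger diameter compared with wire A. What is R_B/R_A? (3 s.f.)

0.780

R ∝ L/d², so R_B/R_A = (1 + 52.4/100) × (1 + 39.8/100)⁻²
= 1.524 × 0.5117 = 0.780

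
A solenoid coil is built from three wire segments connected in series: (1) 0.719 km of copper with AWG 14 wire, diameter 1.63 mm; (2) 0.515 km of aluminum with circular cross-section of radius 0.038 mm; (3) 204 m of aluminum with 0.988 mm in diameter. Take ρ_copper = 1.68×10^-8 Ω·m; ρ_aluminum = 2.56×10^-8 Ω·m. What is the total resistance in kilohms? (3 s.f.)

Seg 1: A = π(1.63/2 mm)² = π(8.1500e-04 m)² = 2.087e-06 m²
R_1 = (1.68×10^-8)(719)/(2.087e-06) = 5.789 Ω
Seg 2: A = πr² = π(3.8000e-05 m)² = 4.536e-09 m²
R_2 = (2.56×10^-8)(515)/(4.536e-09) = 2906 Ω
Seg 3: A = π(d/2)² = π(4.9400e-04 m)² = 7.667e-07 m²
R_3 = (2.56×10^-8)(204)/(7.667e-07) = 6.812 Ω
R_total = R_1 + R_2 + R_3 = 2.92 kΩ

2.92 kΩ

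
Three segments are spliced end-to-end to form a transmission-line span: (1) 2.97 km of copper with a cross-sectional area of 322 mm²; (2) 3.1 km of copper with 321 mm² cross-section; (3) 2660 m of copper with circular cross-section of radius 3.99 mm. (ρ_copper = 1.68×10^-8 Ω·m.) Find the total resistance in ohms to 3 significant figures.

1.21 Ω

Seg 1: A = 322 mm² = 3.220e-04 m²
R_1 = (1.68×10^-8)(2970)/(3.220e-04) = 0.155 Ω
Seg 2: A = 321 mm² = 3.210e-04 m²
R_2 = (1.68×10^-8)(3100)/(3.210e-04) = 0.1622 Ω
Seg 3: A = πr² = π(3.9900e-03 m)² = 5.001e-05 m²
R_3 = (1.68×10^-8)(2660)/(5.001e-05) = 0.8935 Ω
R_total = R_1 + R_2 + R_3 = 1.21 Ω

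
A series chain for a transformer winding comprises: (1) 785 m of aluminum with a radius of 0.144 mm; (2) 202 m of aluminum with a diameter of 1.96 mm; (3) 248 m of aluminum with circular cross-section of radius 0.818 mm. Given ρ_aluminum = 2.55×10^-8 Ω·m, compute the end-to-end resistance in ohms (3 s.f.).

312 Ω

Seg 1: A = πr² = π(1.4400e-04 m)² = 6.514e-08 m²
R_1 = (2.55×10^-8)(785)/(6.514e-08) = 307.3 Ω
Seg 2: A = π(d/2)² = π(9.8000e-04 m)² = 3.017e-06 m²
R_2 = (2.55×10^-8)(202)/(3.017e-06) = 1.707 Ω
Seg 3: A = πr² = π(8.1800e-04 m)² = 2.102e-06 m²
R_3 = (2.55×10^-8)(248)/(2.102e-06) = 3.008 Ω
R_total = R_1 + R_2 + R_3 = 312 Ω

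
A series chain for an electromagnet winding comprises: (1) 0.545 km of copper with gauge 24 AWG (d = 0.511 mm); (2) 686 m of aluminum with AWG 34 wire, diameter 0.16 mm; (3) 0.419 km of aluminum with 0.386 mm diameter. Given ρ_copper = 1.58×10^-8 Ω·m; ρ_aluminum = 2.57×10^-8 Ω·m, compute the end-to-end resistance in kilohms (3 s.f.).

Seg 1: A = π(0.511/2 mm)² = π(2.5550e-04 m)² = 2.051e-07 m²
R_1 = (1.58×10^-8)(545)/(2.051e-07) = 41.99 Ω
Seg 2: A = π(0.16/2 mm)² = π(8.0000e-05 m)² = 2.011e-08 m²
R_2 = (2.57×10^-8)(686)/(2.011e-08) = 876.9 Ω
Seg 3: A = π(d/2)² = π(1.9300e-04 m)² = 1.170e-07 m²
R_3 = (2.57×10^-8)(419)/(1.170e-07) = 92.02 Ω
R_total = R_1 + R_2 + R_3 = 1.01 kΩ

1.01 kΩ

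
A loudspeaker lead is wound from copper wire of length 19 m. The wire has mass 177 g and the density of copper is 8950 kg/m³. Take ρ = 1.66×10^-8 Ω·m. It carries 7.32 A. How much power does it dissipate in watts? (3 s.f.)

16.2 W

A = m/(density·L) = 0.177/(8950×19) = 1.0409e-06 m²
R = ρL/A = (1.66×10^-8)(19)/(1.0409e-06) = 0.303 Ω
P = I²R = (7.32)² × 0.303 = 16.2 W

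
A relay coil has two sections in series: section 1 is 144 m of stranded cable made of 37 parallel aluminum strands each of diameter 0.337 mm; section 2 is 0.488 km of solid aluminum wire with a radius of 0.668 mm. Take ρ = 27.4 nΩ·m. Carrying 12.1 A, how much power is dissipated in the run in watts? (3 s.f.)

ρ = 27.4 nΩ·m = 2.74×10^-8 Ω·m
Section 1: A_strand = π(1.6850e-04)² = 8.920e-08 m²; R₁ = ρL/(N·A_s) = (2.74×10^-8)(144)/(37×8.920e-08) = 1.196 Ω
Section 2: A = πr² = π(6.6800e-04 m)² = 1.402e-06 m²
R₂ = (2.74×10^-8)(488)/(1.402e-06) = 9.538 Ω
R = R₁ + R₂ = 10.73 Ω
P = I²R = (12.1)² × 10.73 = 1570 W

1570 W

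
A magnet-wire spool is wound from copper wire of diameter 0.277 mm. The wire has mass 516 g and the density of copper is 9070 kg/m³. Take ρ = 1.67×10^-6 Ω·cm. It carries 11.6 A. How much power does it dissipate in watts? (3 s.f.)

35200 W

ρ = 1.67×10^-6 Ω·cm = 1.67×10^-8 Ω·m
A = π(d/2)² = π(1.3850e-04 m)² = 6.0263e-08 m²
L = m/(density·A) = 0.516/(9070×6.0263e-08) = 944 m
R = ρL/A = (1.67×10^-8)(944)/(6.0263e-08) = 261.6 Ω
P = I²R = (11.6)² × 261.6 = 35200 W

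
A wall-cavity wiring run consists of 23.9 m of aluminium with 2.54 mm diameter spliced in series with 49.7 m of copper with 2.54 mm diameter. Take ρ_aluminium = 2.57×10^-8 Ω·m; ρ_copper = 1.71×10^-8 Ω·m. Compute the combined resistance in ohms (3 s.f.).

Segment 1: A = π(d/2)² = π(1.2700e-03 m)² = 5.067e-06 m²
R₁ = ρL/A = (2.57×10^-8)(23.9)/(5.067e-06) = 0.1212 Ω
R₂ = (1.71×10^-8)(49.7)/(5.067e-06) = 0.1677 Ω
R = R₁ + R₂ = 0.289 Ω

0.289 Ω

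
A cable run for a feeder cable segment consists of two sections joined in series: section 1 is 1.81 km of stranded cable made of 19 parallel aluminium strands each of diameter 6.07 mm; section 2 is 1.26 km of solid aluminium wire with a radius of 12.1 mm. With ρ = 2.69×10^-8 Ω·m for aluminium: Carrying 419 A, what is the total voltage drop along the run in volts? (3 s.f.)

Section 1: A_strand = π(3.0350e-03)² = 2.894e-05 m²; R₁ = ρL/(N·A_s) = (2.69×10^-8)(1810)/(19×2.894e-05) = 0.08855 Ω
Section 2: A = πr² = π(1.2100e-02 m)² = 4.600e-04 m²
R₂ = (2.69×10^-8)(1260)/(4.600e-04) = 0.07369 Ω
R = R₁ + R₂ = 0.1622 Ω
V = IR = 419 × 0.1622 = 68.0 V

68.0 V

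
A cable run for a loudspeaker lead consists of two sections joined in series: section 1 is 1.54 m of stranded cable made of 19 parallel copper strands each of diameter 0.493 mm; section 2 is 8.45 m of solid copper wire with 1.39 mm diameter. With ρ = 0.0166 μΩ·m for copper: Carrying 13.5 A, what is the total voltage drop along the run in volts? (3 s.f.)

ρ = 0.0166 μΩ·m = 1.66×10^-8 Ω·m
Section 1: A_strand = π(2.4650e-04)² = 1.909e-07 m²; R₁ = ρL/(N·A_s) = (1.66×10^-8)(1.54)/(19×1.909e-07) = 0.007048 Ω
Section 2: A = π(d/2)² = π(6.9500e-04 m)² = 1.517e-06 m²
R₂ = (1.66×10^-8)(8.45)/(1.517e-06) = 0.09244 Ω
R = R₁ + R₂ = 0.09949 Ω
V = IR = 13.5 × 0.09949 = 1.34 V

1.34 V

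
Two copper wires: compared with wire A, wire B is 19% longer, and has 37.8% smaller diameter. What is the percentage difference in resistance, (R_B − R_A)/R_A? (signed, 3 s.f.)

R ∝ L/d², so R_B/R_A = (1 + 19/100) × (1 − 37.8/100)⁻²
= 1.19 × 2.585 = 3.076
(R_B − R_A)/R_A = 3.076 − 1 = 208%

208%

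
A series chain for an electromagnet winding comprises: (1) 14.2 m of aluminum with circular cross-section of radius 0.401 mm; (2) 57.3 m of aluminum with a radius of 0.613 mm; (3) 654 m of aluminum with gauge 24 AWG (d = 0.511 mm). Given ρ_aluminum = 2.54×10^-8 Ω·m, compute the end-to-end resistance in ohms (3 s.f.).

Seg 1: A = πr² = π(4.0100e-04 m)² = 5.052e-07 m²
R_1 = (2.54×10^-8)(14.2)/(5.052e-07) = 0.714 Ω
Seg 2: A = πr² = π(6.1300e-04 m)² = 1.181e-06 m²
R_2 = (2.54×10^-8)(57.3)/(1.181e-06) = 1.233 Ω
Seg 3: A = π(0.511/2 mm)² = π(2.5550e-04 m)² = 2.051e-07 m²
R_3 = (2.54×10^-8)(654)/(2.051e-07) = 81 Ω
R_total = R_1 + R_2 + R_3 = 82.9 Ω

82.9 Ω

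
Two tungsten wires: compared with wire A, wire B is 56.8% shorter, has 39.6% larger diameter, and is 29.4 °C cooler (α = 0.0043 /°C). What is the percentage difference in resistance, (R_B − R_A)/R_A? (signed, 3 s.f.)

R ∝ ρL/d² with ρ ∝ (1+αΔT), so R_B/R_A = (1 − 56.8/100) × (1 + 39.6/100)⁻² × (1 − 0.0043×29.4)
= 0.432 × 0.5131 × 0.8736 = 0.1936
(R_B − R_A)/R_A = 0.1936 − 1 = -80.6%

-80.6%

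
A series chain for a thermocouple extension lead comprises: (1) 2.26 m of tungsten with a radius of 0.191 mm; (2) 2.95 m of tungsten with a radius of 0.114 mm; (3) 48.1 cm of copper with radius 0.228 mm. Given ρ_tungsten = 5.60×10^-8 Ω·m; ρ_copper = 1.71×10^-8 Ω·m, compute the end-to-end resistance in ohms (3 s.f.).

5.20 Ω

Seg 1: A = πr² = π(1.9100e-04 m)² = 1.146e-07 m²
R_1 = (5.60×10^-8)(2.26)/(1.146e-07) = 1.104 Ω
Seg 2: A = πr² = π(1.1400e-04 m)² = 4.083e-08 m²
R_2 = (5.60×10^-8)(2.95)/(4.083e-08) = 4.046 Ω
Seg 3: A = πr² = π(2.2800e-04 m)² = 1.633e-07 m²
R_3 = (1.71×10^-8)(0.481)/(1.633e-07) = 0.05036 Ω
R_total = R_1 + R_2 + R_3 = 5.20 Ω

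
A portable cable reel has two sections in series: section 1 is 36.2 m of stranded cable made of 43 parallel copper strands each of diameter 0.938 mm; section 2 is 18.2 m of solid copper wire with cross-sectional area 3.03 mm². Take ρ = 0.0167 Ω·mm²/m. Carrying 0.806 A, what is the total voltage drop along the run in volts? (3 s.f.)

0.0972 V

ρ = 0.0167 Ω·mm²/m = 1.67×10^-8 Ω·m
Section 1: A_strand = π(4.6900e-04)² = 6.910e-07 m²; R₁ = ρL/(N·A_s) = (1.67×10^-8)(36.2)/(43×6.910e-07) = 0.02035 Ω
Section 2: A = 3.03 mm² = 3.030e-06 m²
R₂ = (1.67×10^-8)(18.2)/(3.030e-06) = 0.1003 Ω
R = R₁ + R₂ = 0.1207 Ω
V = IR = 0.806 × 0.1207 = 0.0972 V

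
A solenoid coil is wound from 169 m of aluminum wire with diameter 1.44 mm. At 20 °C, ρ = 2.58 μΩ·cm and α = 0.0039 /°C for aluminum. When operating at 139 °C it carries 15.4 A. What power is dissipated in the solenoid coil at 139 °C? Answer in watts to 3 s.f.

ρ = 2.58 μΩ·cm = 2.58×10^-8 Ω·m
A = π(d/2)² = π(7.2000e-04 m)² = 1.629e-06 m²
R₍20₎ = ρL/A = (2.58×10^-8)(169)/(1.629e-06) = 2.677 Ω
R₍139₎ = R₍20₎(1 + αΔT) = 2.677 × (1 + 0.0039×119) = 3.92 Ω
P = I²R = (15.4)² × 3.92 = 930 W

930 W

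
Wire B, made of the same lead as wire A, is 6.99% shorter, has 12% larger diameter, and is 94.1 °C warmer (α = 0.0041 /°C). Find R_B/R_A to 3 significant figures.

R ∝ ρL/d² with ρ ∝ (1+αΔT), so R_B/R_A = (1 − 6.99/100) × (1 + 12/100)⁻² × (1 + 0.0041×94.1)
= 0.9301 × 0.7972 × 1.386 = 1.03

1.03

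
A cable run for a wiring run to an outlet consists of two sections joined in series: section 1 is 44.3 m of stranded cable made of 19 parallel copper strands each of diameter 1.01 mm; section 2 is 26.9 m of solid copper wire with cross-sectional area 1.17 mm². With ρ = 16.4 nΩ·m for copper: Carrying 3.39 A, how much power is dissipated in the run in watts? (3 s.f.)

4.88 W

ρ = 16.4 nΩ·m = 1.64×10^-8 Ω·m
Section 1: A_strand = π(5.0500e-04)² = 8.012e-07 m²; R₁ = ρL/(N·A_s) = (1.64×10^-8)(44.3)/(19×8.012e-07) = 0.04773 Ω
Section 2: A = 1.17 mm² = 1.170e-06 m²
R₂ = (1.64×10^-8)(26.9)/(1.170e-06) = 0.3771 Ω
R = R₁ + R₂ = 0.4248 Ω
P = I²R = (3.39)² × 0.4248 = 4.88 W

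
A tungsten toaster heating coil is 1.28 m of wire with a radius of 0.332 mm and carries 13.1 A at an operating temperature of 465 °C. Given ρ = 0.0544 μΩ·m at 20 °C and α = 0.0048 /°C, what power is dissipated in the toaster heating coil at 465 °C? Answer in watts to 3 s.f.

ρ = 0.0544 μΩ·m = 5.44×10^-8 Ω·m
A = πr² = π(3.3200e-04 m)² = 3.463e-07 m²
R₍20₎ = ρL/A = (5.44×10^-8)(1.28)/(3.463e-07) = 0.2011 Ω
R₍465₎ = R₍20₎(1 + αΔT) = 0.2011 × (1 + 0.0048×445) = 0.6306 Ω
P = I²R = (13.1)² × 0.6306 = 108 W

108 W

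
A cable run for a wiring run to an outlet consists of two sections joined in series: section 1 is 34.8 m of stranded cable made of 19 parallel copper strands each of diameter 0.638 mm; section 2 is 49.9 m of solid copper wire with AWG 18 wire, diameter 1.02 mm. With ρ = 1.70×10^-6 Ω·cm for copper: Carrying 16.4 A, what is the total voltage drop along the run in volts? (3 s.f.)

ρ = 1.70×10^-6 Ω·cm = 1.70×10^-8 Ω·m
Section 1: A_strand = π(3.1900e-04)² = 3.197e-07 m²; R₁ = ρL/(N·A_s) = (1.70×10^-8)(34.8)/(19×3.197e-07) = 0.0974 Ω
Section 2: A = π(1.02/2 mm)² = π(5.1000e-04 m)² = 8.171e-07 m²
R₂ = (1.70×10^-8)(49.9)/(8.171e-07) = 1.038 Ω
R = R₁ + R₂ = 1.136 Ω
V = IR = 16.4 × 1.136 = 18.6 V

18.6 V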